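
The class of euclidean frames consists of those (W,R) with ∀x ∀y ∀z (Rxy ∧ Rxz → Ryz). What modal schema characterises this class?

◇s → □◇s

This is the Euclidean property; the standard corresponding axiom is 5: ◇s → □◇s.
Suppose ◇s→□◇s is valid. Take Rxy, Rxz and set V(s)={y}. Then ◇s at x, so □◇s at x, so ◇s at z, so some w with Rzw has s; w=y, i.e. Rzy. By symmetry of the argument, Ryz.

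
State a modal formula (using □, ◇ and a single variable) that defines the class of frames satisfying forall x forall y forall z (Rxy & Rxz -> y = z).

◇r → □r

The condition is partial functionality. The CD schema ◇r → □r defines it.
Suppose ◇r→□r is valid. Take Rxy, Rxz and set V(r)={y}. Then ◇r at x, so □r at x, so r at z, i.e. z=y.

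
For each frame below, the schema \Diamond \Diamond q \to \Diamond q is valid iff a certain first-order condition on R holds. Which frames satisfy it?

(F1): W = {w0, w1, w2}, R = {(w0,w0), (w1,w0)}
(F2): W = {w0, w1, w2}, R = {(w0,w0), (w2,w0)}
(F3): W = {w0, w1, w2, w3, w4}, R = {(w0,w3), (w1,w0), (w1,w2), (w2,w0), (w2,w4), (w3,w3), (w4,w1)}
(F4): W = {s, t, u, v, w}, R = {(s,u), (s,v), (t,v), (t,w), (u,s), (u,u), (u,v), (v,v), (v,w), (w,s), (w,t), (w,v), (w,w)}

Frame correspondent (Sahlqvist): \forall x \forall y \forall z (Rxy \wedge Ryz \to Rxz) — i.e. transitivity.
(F1): satisfies the condition.
(F2): satisfies the condition.
(F3): fails — Rw1w2 and Rw2w4 but not Rw1w4.
(F4): fails — Ruv and Rvw but not Ruw.
Valid on: (F1), (F2).

(F1), (F2)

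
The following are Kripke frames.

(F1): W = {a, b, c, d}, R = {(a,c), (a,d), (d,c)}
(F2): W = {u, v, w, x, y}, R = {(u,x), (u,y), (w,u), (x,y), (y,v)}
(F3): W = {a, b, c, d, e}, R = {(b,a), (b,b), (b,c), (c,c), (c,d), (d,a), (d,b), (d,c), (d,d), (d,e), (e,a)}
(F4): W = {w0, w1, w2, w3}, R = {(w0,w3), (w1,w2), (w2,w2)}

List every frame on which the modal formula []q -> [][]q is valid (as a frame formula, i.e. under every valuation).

(F1), (F4)

This is the axiom for transitivity; its first-order frame correspondent is forall x forall y forall z (Rxy & Ryz -> Rxz).
(F1): holds.
(F2): fails — Rwu and Rux but not Rwx.
(F3): fails — Rbc and Rcd but not Rbd.
(F4): holds.
Valid on: (F1), (F4).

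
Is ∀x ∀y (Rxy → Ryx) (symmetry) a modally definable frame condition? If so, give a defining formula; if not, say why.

The condition is symmetry. A defining modal formula is r → □◇r.

Yes — defined by r → □◇r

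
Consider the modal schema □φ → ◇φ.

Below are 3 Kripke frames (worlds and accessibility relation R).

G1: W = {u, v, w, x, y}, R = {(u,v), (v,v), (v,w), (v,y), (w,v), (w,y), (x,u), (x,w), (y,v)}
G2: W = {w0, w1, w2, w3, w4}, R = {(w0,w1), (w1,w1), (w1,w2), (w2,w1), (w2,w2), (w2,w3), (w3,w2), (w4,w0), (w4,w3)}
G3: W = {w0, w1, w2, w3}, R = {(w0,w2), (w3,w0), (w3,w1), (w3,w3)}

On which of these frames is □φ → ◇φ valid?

The schema corresponds to seriality: ∀x ∃y Rxy.
G1: satisfies the condition.
G2: satisfies the condition.
G3: fails — world w1 has no successor.
Valid on: G1, G2.

G1, G2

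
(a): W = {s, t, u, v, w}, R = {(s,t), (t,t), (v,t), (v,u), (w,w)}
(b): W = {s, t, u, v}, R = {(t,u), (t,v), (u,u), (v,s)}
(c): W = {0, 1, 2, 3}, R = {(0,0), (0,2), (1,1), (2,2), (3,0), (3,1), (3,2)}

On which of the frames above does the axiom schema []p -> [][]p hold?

The schema corresponds to transitivity: forall x forall y forall z (Rxy & Ryz -> Rxz).
(a): ✓.
(b): fails — Rtv and Rvs but not Rts.
(c): ✓.
Valid on: (a), (c).

(a), (c)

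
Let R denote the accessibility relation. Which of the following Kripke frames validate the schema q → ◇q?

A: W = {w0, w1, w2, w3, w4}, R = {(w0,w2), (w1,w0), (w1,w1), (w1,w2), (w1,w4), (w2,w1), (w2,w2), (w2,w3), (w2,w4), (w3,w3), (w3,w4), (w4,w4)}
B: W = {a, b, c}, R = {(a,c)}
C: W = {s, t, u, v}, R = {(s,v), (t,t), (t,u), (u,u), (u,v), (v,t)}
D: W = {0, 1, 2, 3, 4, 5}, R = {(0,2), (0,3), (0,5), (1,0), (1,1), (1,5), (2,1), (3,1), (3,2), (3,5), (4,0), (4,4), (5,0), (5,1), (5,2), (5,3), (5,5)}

This is the axiom for reflexivity; its first-order frame correspondent is ∀x Rxx.
A: fails — world w0 does not see itself.
B: fails — world a does not see itself.
C: fails — world s does not see itself.
D: fails — world 0 does not see itself.

none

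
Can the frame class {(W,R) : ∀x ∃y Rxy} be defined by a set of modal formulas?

Yes — defined by □q → ◇q

The condition is seriality. A defining modal formula is □q → ◇q.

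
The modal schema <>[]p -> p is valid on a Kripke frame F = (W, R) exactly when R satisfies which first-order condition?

Symmetry

Equivalently (dual form): p → □◇p.
Suppose p→□◇p is valid. Take Rxy and set V(p)={x}. Then p at x, so □◇p at x, so ◇p at y, so some z with Ryz has p; z=x, i.e. Ryx.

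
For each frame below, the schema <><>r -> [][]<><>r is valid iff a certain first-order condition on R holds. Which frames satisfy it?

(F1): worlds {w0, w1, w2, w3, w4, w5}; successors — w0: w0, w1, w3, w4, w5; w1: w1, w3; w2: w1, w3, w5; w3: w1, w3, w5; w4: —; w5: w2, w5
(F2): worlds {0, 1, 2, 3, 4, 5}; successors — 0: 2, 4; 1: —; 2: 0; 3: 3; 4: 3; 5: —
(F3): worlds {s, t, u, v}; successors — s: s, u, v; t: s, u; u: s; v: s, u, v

This is the axiom for a generalized confluence (Geach) condition; its first-order frame correspondent is forall x forall y forall z ((x R^2 y & x R^2 z) -> exists w (y = w & z R^2 w)).
(F1): fails — w0R²w0, w0R²w1 but no w with w0=w and w1R²w.
(F2): fails — 0R²0, 0R²3 but no w with 0=w and 3R²w.
(F3): ✓.

(F3)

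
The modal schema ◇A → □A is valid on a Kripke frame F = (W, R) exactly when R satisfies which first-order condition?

Suppose ◇A→□A is valid. Take Rxy, Rxz and set V(A)={y}. Then ◇A at x, so □A at x, so A at z, i.e. z=y.

Partial functionality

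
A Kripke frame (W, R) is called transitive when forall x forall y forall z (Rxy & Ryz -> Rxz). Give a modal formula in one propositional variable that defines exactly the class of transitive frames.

□ψ → □□ψ

This is transitivity; the standard corresponding axiom is 4: □ψ → □□ψ.
Suppose □ψ→□□ψ is valid. Take Rxy, Ryz and set V(ψ)={w : Rxw}. Then □ψ at x, so □□ψ at x, so □ψ at y, so ψ at z, i.e. Rxz.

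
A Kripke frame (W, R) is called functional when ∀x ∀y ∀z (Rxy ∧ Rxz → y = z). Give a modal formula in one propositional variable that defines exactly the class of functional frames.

◇r → □r

This is partial functionality; the standard corresponding axiom is CD: ◇r → □r.
Suppose ◇r→□r is valid. Take Rxy, Rxz and set V(r)={y}. Then ◇r at x, so □r at x, so r at z, i.e. z=y.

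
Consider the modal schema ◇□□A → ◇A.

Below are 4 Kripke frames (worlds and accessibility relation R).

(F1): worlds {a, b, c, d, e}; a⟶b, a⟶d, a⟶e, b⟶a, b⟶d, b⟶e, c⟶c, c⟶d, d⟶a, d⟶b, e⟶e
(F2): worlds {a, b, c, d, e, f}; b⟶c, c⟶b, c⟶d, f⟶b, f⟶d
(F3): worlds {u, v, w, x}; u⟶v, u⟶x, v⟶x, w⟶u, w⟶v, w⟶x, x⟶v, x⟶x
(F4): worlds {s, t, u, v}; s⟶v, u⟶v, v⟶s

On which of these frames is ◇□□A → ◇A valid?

The schema corresponds to a generalized confluence (Geach) condition: ∀x ∀y (xRy → ∃w (yR²w ∧ xRw)).
(F1): satisfies the condition.
(F2): fails — cRd but no w with dR²w and cRw.
(F3): satisfies the condition.
(F4): satisfies the condition.

(F1), (F3), (F4)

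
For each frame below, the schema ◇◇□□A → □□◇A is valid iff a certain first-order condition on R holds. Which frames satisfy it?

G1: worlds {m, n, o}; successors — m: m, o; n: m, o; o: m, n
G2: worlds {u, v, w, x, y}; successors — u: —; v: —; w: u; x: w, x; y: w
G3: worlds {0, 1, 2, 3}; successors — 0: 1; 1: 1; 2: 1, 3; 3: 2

This is the axiom for a generalized confluence (Geach) condition; its first-order frame correspondent is ∀x ∀y ∀z ((xR²y ∧ xR²z) → ∃w (yR²w ∧ zRw)).
G1: holds.
G2: fails — xR²u, xR²u but no t with uR²t and uRt.
G3: fails — 3R²1, 3R²3 but no w with 1R²w and 3Rw.

G1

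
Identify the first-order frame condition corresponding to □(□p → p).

Suppose □(□p→p) is valid. Take Rxy and set V(p)={w : Ryw}. Then at y, □p holds; since □(□p→p) at x, □p→p at y, so p at y, i.e. Ryy.

shift-reflexivity: ∀x ∀y (Rxy → Ryy)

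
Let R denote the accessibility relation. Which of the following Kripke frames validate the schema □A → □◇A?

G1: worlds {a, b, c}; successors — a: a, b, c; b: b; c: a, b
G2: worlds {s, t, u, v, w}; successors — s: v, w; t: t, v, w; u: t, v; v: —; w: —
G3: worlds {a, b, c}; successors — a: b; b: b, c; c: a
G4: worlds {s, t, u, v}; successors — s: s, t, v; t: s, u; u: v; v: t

G1

This is the axiom for a generalized confluence (Geach) condition; its first-order frame correspondent is ∀x ∀z (xRz → ∃w (xRw ∧ zRw)).
G1: satisfies the condition.
G2: fails — sRv but no w* with sRw* and vRw*.
G3: fails — bRc but no w with bRw and cRw.
G4: fails — tRu but no w with tRw and uRw.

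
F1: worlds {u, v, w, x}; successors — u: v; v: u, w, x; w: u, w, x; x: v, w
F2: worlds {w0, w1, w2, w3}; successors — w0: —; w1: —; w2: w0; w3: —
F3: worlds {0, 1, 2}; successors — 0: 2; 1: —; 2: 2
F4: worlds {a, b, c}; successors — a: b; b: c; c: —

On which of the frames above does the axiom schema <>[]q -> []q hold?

F3

Frame correspondent (Sahlqvist): forall x forall y forall z (Rxy & Rxz -> Ryz) — i.e. the Euclidean property.
F1: fails — Ruv and Ruv but not Rvv.
F2: fails — Rw2w0 and Rw2w0 but not Rw0w0.
F3: ✓.
F4: fails — Rab and Rab but not Rbb.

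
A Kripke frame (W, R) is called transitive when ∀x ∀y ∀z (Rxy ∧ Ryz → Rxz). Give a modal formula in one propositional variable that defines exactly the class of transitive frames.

This is transitivity; the standard corresponding axiom is 4: □ψ → □□ψ.

□ψ → □□ψ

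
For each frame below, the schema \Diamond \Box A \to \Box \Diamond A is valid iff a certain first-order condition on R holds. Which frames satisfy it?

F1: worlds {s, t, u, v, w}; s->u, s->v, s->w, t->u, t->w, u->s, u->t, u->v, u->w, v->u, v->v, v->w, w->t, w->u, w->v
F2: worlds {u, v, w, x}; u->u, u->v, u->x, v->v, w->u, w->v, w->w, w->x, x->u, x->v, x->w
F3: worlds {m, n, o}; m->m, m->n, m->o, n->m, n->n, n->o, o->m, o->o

F1, F2, F3

This is the axiom for convergence; its first-order frame correspondent is \forall x \forall y \forall z (Rxy \wedge Rxz \to \exists w (Ryw \wedge Rzw)).
F1: ✓.
F2: ✓.
F3: ✓.
Valid on: F1, F2, F3.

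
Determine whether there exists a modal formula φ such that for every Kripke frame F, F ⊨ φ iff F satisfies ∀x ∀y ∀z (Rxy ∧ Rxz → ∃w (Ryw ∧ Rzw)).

Yes, by ◇□r → □◇r

Yes: it is convergence, defined by the .2 schema ◇□r → □◇r.
Suppose ◇□r→□◇r is valid. Take Rxy, Rxz and set V(r)={w : Ryw}. Then □r at y so ◇□r at x, so □◇r at x, so ◇r at z, giving w with Rzw and Ryw.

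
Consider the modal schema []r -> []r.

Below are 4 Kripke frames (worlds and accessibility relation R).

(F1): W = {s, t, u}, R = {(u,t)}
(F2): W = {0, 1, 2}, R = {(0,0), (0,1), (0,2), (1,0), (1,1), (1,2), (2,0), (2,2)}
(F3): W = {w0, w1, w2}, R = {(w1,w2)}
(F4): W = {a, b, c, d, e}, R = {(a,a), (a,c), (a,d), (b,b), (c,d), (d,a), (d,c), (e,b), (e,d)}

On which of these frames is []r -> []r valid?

Frame correspondent (Sahlqvist): forall x forall z (xRz -> exists w (xRw & z = w)) — i.e. a generalized confluence (Geach) condition.
(F1): holds.
(F2): holds.
(F3): holds.
(F4): holds.
Valid on: (F1), (F2), (F3), (F4).

(F1), (F2), (F3), (F4)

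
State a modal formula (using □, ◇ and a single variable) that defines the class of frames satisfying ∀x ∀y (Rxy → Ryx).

s → □◇s

The condition is symmetry. The B schema s → □◇s defines it.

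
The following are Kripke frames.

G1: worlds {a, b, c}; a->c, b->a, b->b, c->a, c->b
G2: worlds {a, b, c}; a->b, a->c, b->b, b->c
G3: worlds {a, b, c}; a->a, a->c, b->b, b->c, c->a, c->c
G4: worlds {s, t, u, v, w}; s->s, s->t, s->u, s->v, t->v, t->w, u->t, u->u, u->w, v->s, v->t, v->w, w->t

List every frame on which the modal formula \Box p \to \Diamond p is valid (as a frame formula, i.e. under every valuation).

The schema corresponds to seriality: \forall x \exists y Rxy.
G1: ✓.
G2: fails — world c has no successor.
G3: ✓.
G4: ✓.
Valid on: G1, G3, G4.

G1, G3, G4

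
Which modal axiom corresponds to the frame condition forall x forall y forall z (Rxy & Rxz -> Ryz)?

◇r → □◇r

The condition is the Euclidean property. The 5 schema ◇r → □◇r defines it.
Suppose ◇r→□◇r is valid. Take Rxy, Rxz and set V(r)={y}. Then ◇r at x, so □◇r at x, so ◇r at z, so some w with Rzw has r; w=y, i.e. Rzy. By symmetry of the argument, Ryz.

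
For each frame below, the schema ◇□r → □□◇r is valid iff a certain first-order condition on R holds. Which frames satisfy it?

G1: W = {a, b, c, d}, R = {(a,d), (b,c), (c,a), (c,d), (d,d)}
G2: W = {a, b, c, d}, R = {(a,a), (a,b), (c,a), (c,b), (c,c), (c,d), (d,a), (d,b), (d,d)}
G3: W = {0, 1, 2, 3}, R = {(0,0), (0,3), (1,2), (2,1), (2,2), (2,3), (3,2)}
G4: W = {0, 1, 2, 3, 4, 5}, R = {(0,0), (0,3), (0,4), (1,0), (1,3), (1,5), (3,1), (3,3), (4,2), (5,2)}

This is the axiom for a generalized confluence (Geach) condition; its first-order frame correspondent is ∀x ∀y ∀z ((xRy ∧ xR²z) → ∃w (yRw ∧ zRw)).
G1: satisfies the condition.
G2: fails — aRa, aR²b but no w with aRw and bRw.
G3: fails — 0R0, 0R²3 but no w with 0Rw and 3Rw.
G4: fails — 0R0, 0R²2 but no w with 0Rw and 2Rw.

G1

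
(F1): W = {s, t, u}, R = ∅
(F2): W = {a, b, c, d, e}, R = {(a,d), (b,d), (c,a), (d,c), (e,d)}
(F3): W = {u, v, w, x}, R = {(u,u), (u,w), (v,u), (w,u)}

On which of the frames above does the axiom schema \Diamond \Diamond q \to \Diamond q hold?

(F1)

The schema corresponds to transitivity: \forall x \forall y \forall z (Rxy \wedge Ryz \to Rxz).
(F1): ✓.
(F2): fails — Rdc and Rca but not Rda.
(F3): fails — Rvu and Ruw but not Rvw.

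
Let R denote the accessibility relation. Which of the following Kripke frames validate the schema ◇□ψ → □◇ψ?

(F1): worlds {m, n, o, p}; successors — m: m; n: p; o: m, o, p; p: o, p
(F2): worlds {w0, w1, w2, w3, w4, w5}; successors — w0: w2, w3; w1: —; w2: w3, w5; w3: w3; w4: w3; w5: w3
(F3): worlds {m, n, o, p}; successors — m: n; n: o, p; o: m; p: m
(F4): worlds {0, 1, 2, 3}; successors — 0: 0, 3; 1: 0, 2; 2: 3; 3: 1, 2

(F2), (F3)

The schema corresponds to convergence: ∀x ∀y ∀z (Rxy ∧ Rxz → ∃w (Ryw ∧ Rzw)).
(F1): fails — Rom and Rop but m and p have no common successor.
(F2): condition met.
(F3): condition met.
(F4): fails — R00 and R03 but 0 and 3 have no common successor.
Valid on: (F2), (F3).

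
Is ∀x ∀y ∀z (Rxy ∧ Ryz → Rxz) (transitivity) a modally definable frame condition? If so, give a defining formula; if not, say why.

This is a Sahlqvist condition; the 4 axiom □q → □□q defines it.

Yes, by □q → □□q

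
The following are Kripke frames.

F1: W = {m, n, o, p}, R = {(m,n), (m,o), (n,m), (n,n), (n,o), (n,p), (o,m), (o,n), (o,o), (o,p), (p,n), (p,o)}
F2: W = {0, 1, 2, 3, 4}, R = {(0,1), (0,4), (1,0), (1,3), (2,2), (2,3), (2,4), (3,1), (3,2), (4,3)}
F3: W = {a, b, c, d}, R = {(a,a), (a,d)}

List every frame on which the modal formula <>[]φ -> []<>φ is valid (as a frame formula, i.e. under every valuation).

This is the axiom for convergence; its first-order frame correspondent is forall x forall y forall z (Rxy & Rxz -> exists w (Ryw & Rzw)).
F1: satisfies the condition.
F2: fails — R23 and R24 but 3 and 4 have no common successor.
F3: fails — Raa and Rad but a and d have no common successor.
Valid on: F1.

F1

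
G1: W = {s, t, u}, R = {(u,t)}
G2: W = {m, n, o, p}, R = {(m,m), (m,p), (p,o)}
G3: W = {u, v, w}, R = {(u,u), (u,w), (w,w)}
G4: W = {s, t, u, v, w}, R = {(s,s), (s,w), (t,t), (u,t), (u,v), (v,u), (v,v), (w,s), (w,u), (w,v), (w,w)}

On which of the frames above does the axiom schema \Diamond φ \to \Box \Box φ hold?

G1

The schema corresponds to a generalized confluence (Geach) condition: \forall x \forall y \forall z ((xRy \wedge x R^2 z) \to \exists w (y = w \wedge z = w)).
G1: ✓.
G2: fails — mRm, mR²o but m ≠ o.
G3: fails — uRu, uR²w but u ≠ w.
G4: fails — sRs, sR²u but s ≠ u.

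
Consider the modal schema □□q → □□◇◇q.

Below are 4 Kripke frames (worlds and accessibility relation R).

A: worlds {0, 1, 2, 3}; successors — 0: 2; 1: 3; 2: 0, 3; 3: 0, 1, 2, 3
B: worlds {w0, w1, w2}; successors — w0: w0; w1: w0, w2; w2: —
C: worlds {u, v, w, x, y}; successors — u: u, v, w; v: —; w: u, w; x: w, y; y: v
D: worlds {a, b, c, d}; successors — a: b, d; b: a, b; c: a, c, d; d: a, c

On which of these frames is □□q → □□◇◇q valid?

Frame correspondent (Sahlqvist): ∀x ∀z (xR²z → ∃w (xR²w ∧ zR²w)) — i.e. a generalized confluence (Geach) condition.
A: satisfies the condition.
B: satisfies the condition.
C: fails — uR²v but no t with uR²t and vR²t.
D: satisfies the condition.
Valid on: A, B, D.

A, B, D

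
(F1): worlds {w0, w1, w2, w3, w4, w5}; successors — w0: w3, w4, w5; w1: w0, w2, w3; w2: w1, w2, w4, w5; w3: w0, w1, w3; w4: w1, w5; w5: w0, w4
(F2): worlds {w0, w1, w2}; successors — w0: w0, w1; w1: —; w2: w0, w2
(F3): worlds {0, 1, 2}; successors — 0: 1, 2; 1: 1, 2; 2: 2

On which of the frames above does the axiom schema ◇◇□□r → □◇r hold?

Frame correspondent (Sahlqvist): ∀x ∀y ∀z ((xR²y ∧ xRz) → ∃w (yR²w ∧ zRw)) — i.e. a generalized confluence (Geach) condition.
(F1): fails — w0R²w4, w0Rw4 but no w with w4R²w and w4Rw.
(F2): fails — w0R²w0, w0Rw1 but no w with w0R²w and w1Rw.
(F3): condition met.

(F3)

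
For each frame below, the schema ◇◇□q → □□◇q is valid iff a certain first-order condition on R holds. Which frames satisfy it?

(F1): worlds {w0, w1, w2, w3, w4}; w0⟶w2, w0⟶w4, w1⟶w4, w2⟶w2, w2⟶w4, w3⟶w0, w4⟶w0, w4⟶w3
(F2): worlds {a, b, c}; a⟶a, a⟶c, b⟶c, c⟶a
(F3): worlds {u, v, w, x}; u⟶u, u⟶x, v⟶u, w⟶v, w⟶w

(F2)

The schema corresponds to a generalized confluence (Geach) condition: ∀x ∀y ∀z ((xR²y ∧ xR²z) → ∃w (yRw ∧ zRw)).
(F1): fails — w0R²w0, w0R²w3 but no w with w0Rw and w3Rw.
(F2): holds.
(F3): fails — uR²u, uR²x but no t with uRt and xRt.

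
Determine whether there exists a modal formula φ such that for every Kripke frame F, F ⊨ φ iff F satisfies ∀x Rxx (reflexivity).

Definable; □q → q defines it

This is a Sahlqvist condition; the T axiom □q → q defines it.
Suppose □q→q is valid. At any x set V(q)={w : Rxw}. Then □q holds at x, so q holds at x, i.e. Rxx.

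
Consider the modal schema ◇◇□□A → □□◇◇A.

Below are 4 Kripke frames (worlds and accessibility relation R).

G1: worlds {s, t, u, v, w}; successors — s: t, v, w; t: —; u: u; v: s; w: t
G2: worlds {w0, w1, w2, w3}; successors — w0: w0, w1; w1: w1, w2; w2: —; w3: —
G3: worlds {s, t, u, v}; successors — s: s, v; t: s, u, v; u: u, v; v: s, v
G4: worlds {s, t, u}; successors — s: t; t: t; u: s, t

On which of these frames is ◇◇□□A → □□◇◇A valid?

G3, G4

The schema corresponds to a generalized confluence (Geach) condition: ∀x ∀y ∀z ((xR²y ∧ xR²z) → ∃w (yR²w ∧ zR²w)).
G1: fails — sR²s, sR²t but no w* with sR²w* and tR²w*.
G2: fails — w0R²w0, w0R²w2 but no w with w0R²w and w2R²w.
G3: holds.
G4: holds.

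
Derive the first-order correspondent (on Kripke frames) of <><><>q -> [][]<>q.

This is a Sahlqvist (Geach-type) schema ◇^3□^0q → □^2◇^1q.
Minimal-valuation argument: fix x; take any y with xR^3y and any z with xR^2z. Set V(q) to the set of worlds R-reachable from y in exactly 0 steps. Then □^0q holds at y, so the antecedent holds at x; validity forces ◇^1q at z, giving a w with zR^1w and yR^0w.
First-order correspondent: forall x forall y forall z ((x R^3 y & x R^2 z) -> exists w (y = w & zRw)).

forall x forall y forall z ((x R^3 y & x R^2 z) -> exists w (y = w & zRw))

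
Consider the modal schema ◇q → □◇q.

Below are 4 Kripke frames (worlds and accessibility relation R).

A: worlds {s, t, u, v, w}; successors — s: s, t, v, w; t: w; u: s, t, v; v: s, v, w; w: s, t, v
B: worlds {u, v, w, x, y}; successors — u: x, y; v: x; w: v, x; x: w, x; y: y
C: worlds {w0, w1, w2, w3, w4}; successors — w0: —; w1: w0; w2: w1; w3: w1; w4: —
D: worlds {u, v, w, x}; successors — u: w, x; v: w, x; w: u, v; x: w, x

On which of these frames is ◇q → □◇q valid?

none

Frame correspondent (Sahlqvist): ∀x ∀y ∀z (Rxy ∧ Rxz → Ryz) — i.e. the Euclidean property.
A: fails — Rsv and Rst but not Rvt.
B: fails — Rux and Ruy but not Rxy.
C: fails — Rw1w0 and Rw1w0 but not Rw0w0.
D: fails — Ruw and Ruw but not Rww.
Valid on no frame.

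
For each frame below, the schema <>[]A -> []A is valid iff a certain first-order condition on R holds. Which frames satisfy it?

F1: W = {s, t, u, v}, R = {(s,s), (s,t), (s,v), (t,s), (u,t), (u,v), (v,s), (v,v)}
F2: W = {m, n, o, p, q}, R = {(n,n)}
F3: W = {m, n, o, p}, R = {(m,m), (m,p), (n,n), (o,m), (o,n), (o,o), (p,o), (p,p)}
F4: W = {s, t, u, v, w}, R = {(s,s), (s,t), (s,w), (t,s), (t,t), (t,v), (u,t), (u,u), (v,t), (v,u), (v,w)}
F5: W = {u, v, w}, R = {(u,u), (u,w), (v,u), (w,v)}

F2

Frame correspondent (Sahlqvist): forall x forall y forall z (Rxy & Rxz -> Ryz) — i.e. the Euclidean property.
F1: fails — Rsv and Rst but not Rvt.
F2: ✓.
F3: fails — Rmp and Rmm but not Rpm.
F4: fails — Rsw and Rsw but not Rww.
F5: fails — Ruw and Ruw but not Rww.
Valid on: F2.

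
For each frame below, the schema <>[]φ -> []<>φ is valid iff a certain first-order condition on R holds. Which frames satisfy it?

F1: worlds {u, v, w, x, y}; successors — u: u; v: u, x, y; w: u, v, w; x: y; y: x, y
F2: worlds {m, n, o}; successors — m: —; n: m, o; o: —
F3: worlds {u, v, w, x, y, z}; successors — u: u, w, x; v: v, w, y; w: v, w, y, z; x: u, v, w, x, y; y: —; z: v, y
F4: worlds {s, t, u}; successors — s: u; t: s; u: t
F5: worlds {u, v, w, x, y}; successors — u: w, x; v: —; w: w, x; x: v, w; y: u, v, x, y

This is the axiom for convergence; its first-order frame correspondent is forall x forall y forall z (Rxy & Rxz -> exists w (Ryw & Rzw)).
F1: fails — Rvu and Rvx but u and x have no common successor.
F2: fails — Rno and Rno but o and o have no common successor.
F3: fails — Rvv and Rvy but v and y have no common successor.
F4: satisfies the condition.
F5: fails — Rxw and Rxv but w and v have no common successor.
Valid on: F4.

F4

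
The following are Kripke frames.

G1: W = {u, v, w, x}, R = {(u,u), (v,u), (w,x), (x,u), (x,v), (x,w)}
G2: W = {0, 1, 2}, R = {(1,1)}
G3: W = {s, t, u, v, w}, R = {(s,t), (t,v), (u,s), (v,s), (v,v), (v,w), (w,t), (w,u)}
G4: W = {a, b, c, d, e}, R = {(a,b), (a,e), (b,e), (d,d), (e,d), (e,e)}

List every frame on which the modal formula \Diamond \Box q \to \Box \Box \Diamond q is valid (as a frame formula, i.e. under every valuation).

G2

Frame correspondent (Sahlqvist): \forall x \forall y \forall z ((xRy \wedge x R^2 z) \to \exists w (yRw \wedge zRw)) — i.e. a generalized confluence (Geach) condition.
G1: fails — wRx, wR²w but no t with xRt and wRt.
G2: holds.
G3: fails — tRv, tR²s but no w* with vRw* and sRw*.
G4: fails — aRb, aR²d but no w with bRw and dRw.
Valid on: G2.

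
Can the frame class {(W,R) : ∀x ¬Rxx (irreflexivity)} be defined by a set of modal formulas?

Not modally definable

Any modally definable frame class is closed under surjective bounded morphisms.
The 2-cycle (worlds s,t with s→t→s) is irreflexive, and the map sending every world to a single reflexive point • is a surjective bounded morphism (forth: every edge maps to (•,•); back: every world has a successor). So any modal formula valid on the 2-cycle is also valid on the reflexive point, which is not irreflexive.
So the class is not modally definable.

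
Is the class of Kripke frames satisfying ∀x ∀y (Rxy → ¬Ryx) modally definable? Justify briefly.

If a class were modally definable it would be closed under surjective bounded morphisms (Goldblatt–Thomason).
The 4-cycle (worlds a,b,c,d with a→b→c→d→a) is asymmetric. Mapping every world to a single reflexive point • is a surjective bounded morphism, and the reflexive point is not asymmetric (R•• but asymmetry requires ¬R••).
So the class is not modally definable.

No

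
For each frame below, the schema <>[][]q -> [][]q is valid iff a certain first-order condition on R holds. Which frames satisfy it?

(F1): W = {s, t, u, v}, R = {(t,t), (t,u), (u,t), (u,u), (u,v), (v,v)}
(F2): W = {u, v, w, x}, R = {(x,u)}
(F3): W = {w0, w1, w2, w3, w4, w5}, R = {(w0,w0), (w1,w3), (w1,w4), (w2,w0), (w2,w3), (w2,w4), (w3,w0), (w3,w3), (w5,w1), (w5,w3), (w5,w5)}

This is the axiom for a generalized confluence (Geach) condition; its first-order frame correspondent is forall x forall y forall z ((xRy & x R^2 z) -> exists w (y R^2 w & z = w)).
(F1): fails — uRv, uR²t but no w with vR²w and t=w.
(F2): holds.
(F3): fails — w1Rw4, w1R²w0 but no w with w4R²w and w0=w.

(F2)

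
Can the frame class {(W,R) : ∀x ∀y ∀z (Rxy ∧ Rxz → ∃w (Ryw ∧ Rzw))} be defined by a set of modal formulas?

This is a Sahlqvist condition; the .2 axiom ◇□r → □◇r defines it.
Suppose ◇□r→□◇r is valid. Take Rxy, Rxz and set V(r)={w : Ryw}. Then □r at y so ◇□r at x, so □◇r at x, so ◇r at z, giving w with Rzw and Ryw.

Yes — defined by ◇□r → □◇r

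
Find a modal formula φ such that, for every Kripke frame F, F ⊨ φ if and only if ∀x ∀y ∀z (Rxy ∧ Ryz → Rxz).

The condition is transitivity. The 4 schema □r → □□r defines it.
Suppose □r→□□r is valid. Take Rxy, Ryz and set V(r)={w : Rxw}. Then □r at x, so □□r at x, so □r at y, so r at z, i.e. Rxz.

□r → □□r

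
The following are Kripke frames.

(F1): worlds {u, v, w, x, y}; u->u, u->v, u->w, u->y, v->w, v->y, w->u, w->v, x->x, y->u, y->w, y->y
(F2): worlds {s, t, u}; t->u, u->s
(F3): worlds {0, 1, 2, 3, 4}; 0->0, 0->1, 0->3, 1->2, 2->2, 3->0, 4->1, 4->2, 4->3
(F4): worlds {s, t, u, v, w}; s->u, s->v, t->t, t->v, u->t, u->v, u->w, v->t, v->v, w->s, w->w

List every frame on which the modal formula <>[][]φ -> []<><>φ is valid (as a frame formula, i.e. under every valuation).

(F1), (F4)

Frame correspondent (Sahlqvist): forall x forall y forall z ((xRy & xRz) -> exists w (y R^2 w & z R^2 w)) — i.e. a generalized confluence (Geach) condition.
(F1): ✓.
(F2): fails — tRu, tRu but no w with uR²w and uR²w.
(F3): fails — 0R1, 0R3 but no w with 1R²w and 3R²w.
(F4): ✓.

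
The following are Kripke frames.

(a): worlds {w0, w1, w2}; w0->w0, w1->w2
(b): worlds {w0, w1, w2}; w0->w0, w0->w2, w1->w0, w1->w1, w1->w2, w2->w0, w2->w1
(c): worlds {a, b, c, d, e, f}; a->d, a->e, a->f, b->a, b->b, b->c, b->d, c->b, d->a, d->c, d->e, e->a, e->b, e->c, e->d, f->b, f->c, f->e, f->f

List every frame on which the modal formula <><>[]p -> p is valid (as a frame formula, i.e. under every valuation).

(a)

The schema corresponds to a generalized confluence (Geach) condition: forall x forall y (x R^2 y -> exists w (yRw & x = w)).
(a): condition met.
(b): fails — w1R²w0 but no w with w0Rw and w1=w.
(c): fails — aR²a but no w with aRw and a=w.
Valid on: (a).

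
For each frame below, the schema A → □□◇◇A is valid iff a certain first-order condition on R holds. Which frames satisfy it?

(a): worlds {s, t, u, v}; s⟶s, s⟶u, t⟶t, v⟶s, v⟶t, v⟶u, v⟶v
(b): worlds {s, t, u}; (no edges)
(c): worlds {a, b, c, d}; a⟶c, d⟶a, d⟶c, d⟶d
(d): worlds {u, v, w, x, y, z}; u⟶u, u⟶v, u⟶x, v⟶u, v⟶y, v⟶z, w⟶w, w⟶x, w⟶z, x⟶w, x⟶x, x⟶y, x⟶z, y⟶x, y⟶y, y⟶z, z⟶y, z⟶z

(b)

Frame correspondent (Sahlqvist): ∀x ∀z (xR²z → ∃w (x = w ∧ zR²w)) — i.e. a generalized confluence (Geach) condition.
(a): fails — sR²u but no w with s=w and uR²w.
(b): condition met.
(c): fails — dR²a but no w with d=w and aR²w.
(d): fails — uR²w but no t with u=t and wR²t.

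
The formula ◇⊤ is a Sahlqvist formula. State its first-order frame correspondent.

◇⊤ holds at w iff w has a successor, so frame-validity of ◇⊤ is exactly seriality. Equivalently via □ψ → ◇ψ:
Suppose □ψ→◇ψ is valid. At any x set V(ψ)=W. Then □ψ at x, so ◇ψ at x, so x has a successor.
Conversely, on a frame with seriality the schema holds at every world under every valuation.
Frame condition: ∀x ∃y Rxy.

seriality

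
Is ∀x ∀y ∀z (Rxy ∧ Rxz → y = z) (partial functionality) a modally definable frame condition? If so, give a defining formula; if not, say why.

This is a Sahlqvist condition; the CD axiom ◇p → □p defines it.

Definable; ◇p → □p defines it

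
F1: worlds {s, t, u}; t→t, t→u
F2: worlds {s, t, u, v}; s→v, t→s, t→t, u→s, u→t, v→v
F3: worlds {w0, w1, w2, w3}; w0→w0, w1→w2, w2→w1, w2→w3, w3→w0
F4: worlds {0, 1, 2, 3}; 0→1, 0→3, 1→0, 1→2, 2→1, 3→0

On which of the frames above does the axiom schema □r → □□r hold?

This is the axiom for transitivity; its first-order frame correspondent is ∀x ∀y ∀z (Rxy ∧ Ryz → Rxz).
F1: condition met.
F2: fails — Rus and Rsv but not Ruv.
F3: fails — Rw1w2 and Rw2w1 but not Rw1w1.
F4: fails — R10 and R01 but not R11.
Valid on: F1.

F1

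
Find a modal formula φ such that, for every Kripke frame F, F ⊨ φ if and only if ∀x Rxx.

This is reflexivity; the standard corresponding axiom is T: □q → q.
Suppose □q→q is valid. At any x set V(q)={w : Rxw}. Then □q holds at x, so q holds at x, i.e. Rxx.

□q → q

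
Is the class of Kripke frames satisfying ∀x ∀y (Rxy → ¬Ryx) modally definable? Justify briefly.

No — not modally definable

Modal frame validity is preserved under surjective bounded morphisms.
The 3-cycle (worlds a,b,c with a→b→c→a) is asymmetric. Mapping every world to a single reflexive point • is a surjective bounded morphism, and the reflexive point is not asymmetric (R•• but asymmetry requires ¬R••).
So the class is not modally definable.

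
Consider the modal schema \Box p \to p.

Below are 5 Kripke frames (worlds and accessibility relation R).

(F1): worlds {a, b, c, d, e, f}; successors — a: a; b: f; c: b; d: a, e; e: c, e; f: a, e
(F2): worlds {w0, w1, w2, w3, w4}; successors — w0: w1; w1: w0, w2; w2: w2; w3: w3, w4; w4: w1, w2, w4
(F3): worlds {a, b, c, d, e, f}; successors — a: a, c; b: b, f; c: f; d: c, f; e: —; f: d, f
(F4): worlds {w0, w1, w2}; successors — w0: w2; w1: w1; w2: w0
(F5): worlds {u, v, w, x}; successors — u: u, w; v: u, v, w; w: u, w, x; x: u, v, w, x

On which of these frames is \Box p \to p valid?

Frame correspondent (Sahlqvist): \forall x Rxx — i.e. reflexivity.
(F1): fails — world b does not see itself.
(F2): fails — world w0 does not see itself.
(F3): fails — world c does not see itself.
(F4): fails — world w0 does not see itself.
(F5): condition met.
Valid on: (F5).

(F5)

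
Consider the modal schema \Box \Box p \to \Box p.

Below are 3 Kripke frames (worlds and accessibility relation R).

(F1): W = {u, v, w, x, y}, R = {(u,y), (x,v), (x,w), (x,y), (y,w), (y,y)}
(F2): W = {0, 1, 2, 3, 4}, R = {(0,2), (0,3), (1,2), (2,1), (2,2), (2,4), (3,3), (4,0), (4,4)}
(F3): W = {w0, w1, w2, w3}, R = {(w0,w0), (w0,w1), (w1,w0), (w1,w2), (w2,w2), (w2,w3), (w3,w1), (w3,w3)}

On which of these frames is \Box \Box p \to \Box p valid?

Frame correspondent (Sahlqvist): \forall x \forall y (Rxy \to \exists z (Rxz \wedge Rzy)) — i.e. density.
(F1): fails — Rxv but no z with Rxz and Rzv.
(F2): holds.
(F3): holds.

(F2), (F3)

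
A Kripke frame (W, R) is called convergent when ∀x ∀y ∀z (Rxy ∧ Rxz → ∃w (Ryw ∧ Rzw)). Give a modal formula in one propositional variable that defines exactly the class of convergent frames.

A defining formula is ◇□s → □◇s (the .2 axiom).
Suppose ◇□s→□◇s is valid. Take Rxy, Rxz and set V(s)={w : Ryw}. Then □s at y so ◇□s at x, so □◇s at x, so ◇s at z, giving w with Rzw and Ryw.

◇□s → □◇s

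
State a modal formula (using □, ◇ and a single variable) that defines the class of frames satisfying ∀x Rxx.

□ψ → ψ

The condition is reflexivity. The T schema □ψ → ψ defines it.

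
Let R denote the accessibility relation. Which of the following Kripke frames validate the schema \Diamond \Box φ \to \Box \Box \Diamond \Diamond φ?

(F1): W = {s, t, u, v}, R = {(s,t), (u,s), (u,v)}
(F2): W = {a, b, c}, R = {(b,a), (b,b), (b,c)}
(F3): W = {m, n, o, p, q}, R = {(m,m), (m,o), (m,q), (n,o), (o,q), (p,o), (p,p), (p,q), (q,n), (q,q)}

none

The schema corresponds to a generalized confluence (Geach) condition: \forall x \forall y \forall z ((xRy \wedge x R^2 z) \to \exists w (yRw \wedge z R^2 w)).
(F1): fails — uRs, uR²t but no w with sRw and tR²w.
(F2): fails — bRa, bR²a but no w with aRw and aR²w.
(F3): fails — qRn, qR²n but no w with nRw and nR²w.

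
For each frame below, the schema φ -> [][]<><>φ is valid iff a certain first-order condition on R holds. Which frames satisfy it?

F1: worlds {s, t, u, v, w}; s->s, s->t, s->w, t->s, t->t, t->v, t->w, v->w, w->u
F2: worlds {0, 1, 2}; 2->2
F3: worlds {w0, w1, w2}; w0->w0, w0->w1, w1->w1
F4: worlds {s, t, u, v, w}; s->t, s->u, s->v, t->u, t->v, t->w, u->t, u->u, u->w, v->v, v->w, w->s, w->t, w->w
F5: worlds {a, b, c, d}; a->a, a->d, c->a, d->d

F2

The schema corresponds to a generalized confluence (Geach) condition: forall x forall z (x R^2 z -> exists w (x = w & z R^2 w)).
F1: fails — sR²u but no w* with s=w* and uR²w*.
F2: holds.
F3: fails — w0R²w1 but no w with w0=w and w1R²w.
F4: fails — uR²v but no w* with u=w* and vR²w*.
F5: fails — aR²d but no w with a=w and dR²w.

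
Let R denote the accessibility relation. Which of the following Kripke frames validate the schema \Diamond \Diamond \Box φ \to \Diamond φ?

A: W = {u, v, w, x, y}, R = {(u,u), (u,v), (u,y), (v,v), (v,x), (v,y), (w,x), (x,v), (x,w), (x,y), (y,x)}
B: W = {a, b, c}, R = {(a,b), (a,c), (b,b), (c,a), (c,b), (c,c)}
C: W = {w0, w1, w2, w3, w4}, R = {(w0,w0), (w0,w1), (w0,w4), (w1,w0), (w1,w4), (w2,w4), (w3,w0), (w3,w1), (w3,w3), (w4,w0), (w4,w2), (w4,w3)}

B

This is the axiom for a generalized confluence (Geach) condition; its first-order frame correspondent is \forall x \forall y (x R^2 y \to \exists w (yRw \wedge xRw)).
A: fails — uR²y but no t with yRt and uRt.
B: ✓.
C: fails — w2R²w3 but no w with w3Rw and w2Rw.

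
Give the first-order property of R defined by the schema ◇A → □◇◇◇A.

This is a Sahlqvist (Geach-type) schema ◇^1□^0A → □^1◇^3A.
Minimal-valuation argument: fix x; take any y with xR^1y and any z with xR^1z. Set V(A) to the set of worlds R-reachable from y in exactly 0 steps. Then □^0A holds at y, so the antecedent holds at x; validity forces ◇^3A at z, giving a w with zR^3w and yR^0w.
First-order correspondent: ∀x ∀y ∀z ((xRy ∧ xRz) → ∃w (y = w ∧ zR³w)).

∀x ∀y ∀z ((xRy ∧ xRz) → ∃w (y = w ∧ zR³w))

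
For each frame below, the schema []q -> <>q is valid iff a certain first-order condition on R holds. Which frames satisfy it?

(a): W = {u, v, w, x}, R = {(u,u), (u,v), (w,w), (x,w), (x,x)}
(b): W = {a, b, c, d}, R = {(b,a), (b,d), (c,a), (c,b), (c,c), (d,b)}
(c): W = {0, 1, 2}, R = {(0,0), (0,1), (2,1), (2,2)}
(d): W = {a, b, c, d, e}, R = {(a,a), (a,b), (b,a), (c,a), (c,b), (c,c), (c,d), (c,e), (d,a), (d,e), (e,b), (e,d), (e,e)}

The schema corresponds to seriality: forall x exists y Rxy.
(a): fails — world v has no successor.
(b): fails — world a has no successor.
(c): fails — world 1 has no successor.
(d): condition met.

(d)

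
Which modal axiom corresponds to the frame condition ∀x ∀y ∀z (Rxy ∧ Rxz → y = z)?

A defining formula is ◇s → □s (the CD axiom).
Suppose ◇s→□s is valid. Take Rxy, Rxz and set V(s)={y}. Then ◇s at x, so □s at x, so s at z, i.e. z=y.

◇s → □s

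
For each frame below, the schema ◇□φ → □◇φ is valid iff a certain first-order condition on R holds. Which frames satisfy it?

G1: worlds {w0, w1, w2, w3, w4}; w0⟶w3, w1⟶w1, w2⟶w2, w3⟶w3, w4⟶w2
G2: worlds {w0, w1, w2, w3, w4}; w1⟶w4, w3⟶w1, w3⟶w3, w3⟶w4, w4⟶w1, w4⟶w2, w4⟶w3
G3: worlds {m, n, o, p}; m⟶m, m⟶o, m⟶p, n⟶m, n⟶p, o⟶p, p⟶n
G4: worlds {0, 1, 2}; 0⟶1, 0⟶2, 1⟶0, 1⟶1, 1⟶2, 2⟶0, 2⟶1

Frame correspondent (Sahlqvist): ∀x ∀y ∀z (Rxy ∧ Rxz → ∃w (Ryw ∧ Rzw)) — i.e. convergence.
G1: condition met.
G2: fails — Rw3w1 and Rw3w4 but w1 and w4 have no common successor.
G3: fails — Rmo and Rmp but o and p have no common successor.
G4: condition met.

G1, G4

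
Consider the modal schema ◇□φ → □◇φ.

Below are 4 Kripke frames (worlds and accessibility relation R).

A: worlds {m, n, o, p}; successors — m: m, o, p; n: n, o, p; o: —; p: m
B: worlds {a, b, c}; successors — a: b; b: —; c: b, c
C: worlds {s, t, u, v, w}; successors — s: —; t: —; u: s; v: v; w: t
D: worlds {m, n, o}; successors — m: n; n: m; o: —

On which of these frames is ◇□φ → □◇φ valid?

The schema corresponds to convergence: ∀x ∀y ∀z (Rxy ∧ Rxz → ∃w (Ryw ∧ Rzw)).
A: fails — Rmo and Rmo but o and o have no common successor.
B: fails — Rab and Rab but b and b have no common successor.
C: fails — Rus and Rus but s and s have no common successor.
D: condition met.
Valid on: D.

D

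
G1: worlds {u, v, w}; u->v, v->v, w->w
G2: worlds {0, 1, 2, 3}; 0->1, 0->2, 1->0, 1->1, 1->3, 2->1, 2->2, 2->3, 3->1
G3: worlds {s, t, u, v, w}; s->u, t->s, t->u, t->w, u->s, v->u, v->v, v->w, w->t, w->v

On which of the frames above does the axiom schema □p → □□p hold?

This is the axiom for transitivity; its first-order frame correspondent is ∀x ∀y ∀z (Rxy ∧ Ryz → Rxz).
G1: holds.
G2: fails — R10 and R02 but not R12.
G3: fails — Rwt and Rts but not Rws.
Valid on: G1.

G1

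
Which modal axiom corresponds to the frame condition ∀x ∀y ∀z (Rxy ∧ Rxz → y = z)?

The condition is partial functionality. The CD schema ◇q → □q defines it.
Suppose ◇q→□q is valid. Take Rxy, Rxz and set V(q)={y}. Then ◇q at x, so □q at x, so q at z, i.e. z=y.

◇q → □q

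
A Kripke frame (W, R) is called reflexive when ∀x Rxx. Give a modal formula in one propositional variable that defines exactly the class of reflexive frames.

□s → s

The condition is reflexivity. The T schema □s → s defines it.
Suppose □s→s is valid. At any x set V(s)={w : Rxw}. Then □s holds at x, so s holds at x, i.e. Rxx.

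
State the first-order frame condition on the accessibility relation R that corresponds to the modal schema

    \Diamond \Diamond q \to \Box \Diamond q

\forall x \forall y \forall z ((x R^2 y \wedge xRz) \to \exists w (y = w \wedge zRw))

This is a Sahlqvist (Geach-type) schema ◇^2□^0q → □^1◇^1q.
Minimal-valuation argument: fix x; take any y with xR^2y and any z with xR^1z. Set V(q) to the set of worlds R-reachable from y in exactly 0 steps. Then □^0q holds at y, so the antecedent holds at x; validity forces ◇^1q at z, giving a w with zR^1w and yR^0w.
First-order correspondent: \forall x \forall y \forall z ((x R^2 y \wedge xRz) \to \exists w (y = w \wedge zRw)).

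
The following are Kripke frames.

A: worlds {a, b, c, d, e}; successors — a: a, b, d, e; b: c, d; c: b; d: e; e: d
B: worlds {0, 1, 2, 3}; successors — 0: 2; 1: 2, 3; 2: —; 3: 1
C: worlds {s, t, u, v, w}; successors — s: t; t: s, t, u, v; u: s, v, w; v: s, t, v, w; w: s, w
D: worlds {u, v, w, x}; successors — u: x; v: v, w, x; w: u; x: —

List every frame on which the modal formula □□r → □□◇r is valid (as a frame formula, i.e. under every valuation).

This is the axiom for a generalized confluence (Geach) condition; its first-order frame correspondent is ∀x ∀z (xR²z → ∃w (xR²w ∧ zRw)).
A: fails — bR²b but no w with bR²w and bRw.
B: fails — 1R²1 but no w with 1R²w and 1Rw.
C: ✓.
D: fails — vR²x but no t with vR²t and xRt.

C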